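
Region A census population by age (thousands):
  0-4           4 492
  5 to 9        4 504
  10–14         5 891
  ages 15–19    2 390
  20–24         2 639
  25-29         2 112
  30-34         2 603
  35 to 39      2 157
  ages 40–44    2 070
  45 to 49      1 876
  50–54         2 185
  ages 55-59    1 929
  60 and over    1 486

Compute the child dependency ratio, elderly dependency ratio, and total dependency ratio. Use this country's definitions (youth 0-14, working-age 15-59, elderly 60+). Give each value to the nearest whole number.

Youth dependency ratio: 75
Old-age dependency ratio: 7
Total dependency ratio: 82

0–14: 4 492 + 4 504 + 5 891 = 14 887
15–59: 2 390 + 2 639 + 2 112 + 2 603 + 2 157 + 2 070 + 1 876 + 2 185 + 1 929 = 19 961
60+: 1 486
Youth dependency ratio = 14 887 / 19 961 × 100 = 75
Old-age dependency ratio = 1 486 / 19 961 × 100 = 7
Total dependency ratio = (14 887 + 1 486) / 19 961 × 100 = 16 373 / 19 961 × 100 = 82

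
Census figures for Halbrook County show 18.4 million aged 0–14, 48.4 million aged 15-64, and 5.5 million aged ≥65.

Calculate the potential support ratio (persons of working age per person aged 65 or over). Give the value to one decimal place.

Potential support ratio: 8.8

Potential support ratio = 48.4 / 5.5 = 8.8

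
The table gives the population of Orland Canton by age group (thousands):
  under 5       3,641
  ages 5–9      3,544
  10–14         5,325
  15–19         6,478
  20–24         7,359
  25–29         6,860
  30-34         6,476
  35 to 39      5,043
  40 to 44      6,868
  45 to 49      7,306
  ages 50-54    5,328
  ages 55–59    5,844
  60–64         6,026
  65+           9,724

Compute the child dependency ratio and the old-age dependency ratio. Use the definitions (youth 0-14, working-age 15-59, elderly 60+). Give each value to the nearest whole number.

Youth dependency ratio: 22
Old-age dependency ratio: 27

0–14: 3,641 + 3,544 + 5,325 = 12,510
15–59: 6,478 + 7,359 + 6,860 + 6,476 + 5,043 + 6,868 + 7,306 + 5,328 + 5,844 = 57,562
60+: 6,026 + 9,724 = 15,750
Youth dependency ratio = 12,510 / 57,562 × 100 = 22
Old-age dependency ratio = 15,750 / 57,562 × 100 = 27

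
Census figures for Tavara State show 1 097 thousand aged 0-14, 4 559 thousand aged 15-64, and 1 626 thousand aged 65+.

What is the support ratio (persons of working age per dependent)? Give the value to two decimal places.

Support ratio: 1.67

Support ratio = 4 559 / (1 097 + 1 626) = 4 559 / 2 723 = 1.67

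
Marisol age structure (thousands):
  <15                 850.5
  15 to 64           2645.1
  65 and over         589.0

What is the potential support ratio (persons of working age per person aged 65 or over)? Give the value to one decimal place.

Potential support ratio: 4.5

Potential support ratio = 2645.1 / 589.0 = 4.5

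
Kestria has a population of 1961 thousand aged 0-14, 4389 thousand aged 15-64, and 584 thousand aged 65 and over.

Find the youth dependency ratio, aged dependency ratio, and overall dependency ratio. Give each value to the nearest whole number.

Youth dependency ratio: 45
Old-age dependency ratio: 13
Total dependency ratio: 58

Youth dependency ratio = 1961 / 4389 × 100 = 45
Old-age dependency ratio = 584 / 4389 × 100 = 13
Total dependency ratio = (1961 + 584) / 4389 × 100 = 2545 / 4389 × 100 = 58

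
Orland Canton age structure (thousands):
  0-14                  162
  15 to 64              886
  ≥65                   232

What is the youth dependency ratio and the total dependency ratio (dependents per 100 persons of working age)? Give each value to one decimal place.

Youth dependency ratio = 162 / 886 × 100 = 18.3
Total dependency ratio = (162 + 232) / 886 × 100 = 394 / 886 × 100 = 44.5

Youth dependency ratio: 18.3
Total dependency ratio: 44.5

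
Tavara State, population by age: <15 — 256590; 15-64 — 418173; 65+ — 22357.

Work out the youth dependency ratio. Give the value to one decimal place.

Youth dependency ratio = 256590 / 418173 × 100 = 61.4

Youth dependency ratio: 61.4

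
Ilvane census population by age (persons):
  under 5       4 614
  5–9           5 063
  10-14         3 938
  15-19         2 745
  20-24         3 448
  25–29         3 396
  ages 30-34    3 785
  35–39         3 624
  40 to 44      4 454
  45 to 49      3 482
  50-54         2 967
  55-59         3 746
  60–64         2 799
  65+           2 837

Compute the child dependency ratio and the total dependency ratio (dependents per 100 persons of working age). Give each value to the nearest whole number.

Youth dependency ratio: 40
Total dependency ratio: 48

0–14: 4 614 + 5 063 + 3 938 = 13 615
15–64: 2 745 + 3 448 + 3 396 + 3 785 + 3 624 + 4 454 + 3 482 + 2 967 + 3 746 + 2 799 = 34 446
65+: 2 837
Youth dependency ratio = 13 615 / 34 446 × 100 = 40
Total dependency ratio = (13 615 + 2 837) / 34 446 × 100 = 16 452 / 34 446 × 100 = 48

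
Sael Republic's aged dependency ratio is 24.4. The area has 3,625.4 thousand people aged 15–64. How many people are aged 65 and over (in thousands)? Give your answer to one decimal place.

Old-age dependency ratio = elderly / working-age × 100
24.4 = E / 3,625.4 × 100
⇒ 884.6

Aged 65 and over: 884.6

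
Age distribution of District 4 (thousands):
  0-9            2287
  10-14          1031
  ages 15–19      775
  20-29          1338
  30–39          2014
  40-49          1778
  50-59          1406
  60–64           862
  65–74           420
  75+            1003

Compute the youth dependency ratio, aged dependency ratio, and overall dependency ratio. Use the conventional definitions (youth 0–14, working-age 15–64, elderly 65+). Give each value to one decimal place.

Youth dependency ratio: 40.6
Old-age dependency ratio: 17.4
Total dependency ratio: 58.0

0–14: 2287 + 1031 = 3318
15–64: 775 + 1338 + 2014 + 1778 + 1406 + 862 = 8173
65+: 420 + 1003 = 1423
Youth dependency ratio = 3318 / 8173 × 100 = 40.6
Old-age dependency ratio = 1423 / 8173 × 100 = 17.4
Total dependency ratio = (3318 + 1423) / 8173 × 100 = 4741 / 8173 × 100 = 58.0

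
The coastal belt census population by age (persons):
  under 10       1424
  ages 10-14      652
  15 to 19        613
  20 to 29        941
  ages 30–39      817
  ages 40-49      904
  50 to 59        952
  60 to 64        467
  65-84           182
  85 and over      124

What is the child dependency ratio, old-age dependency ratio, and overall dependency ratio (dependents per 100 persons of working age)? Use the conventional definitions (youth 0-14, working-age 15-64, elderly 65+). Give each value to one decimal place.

0–14: 1424 + 652 = 2076
15–64: 613 + 941 + 817 + 904 + 952 + 467 = 4694
65+: 182 + 124 = 306
Youth dependency ratio = 2076 / 4694 × 100 = 44.2
Old-age dependency ratio = 306 / 4694 × 100 = 6.5
Total dependency ratio = (2076 + 306) / 4694 × 100 = 2382 / 4694 × 100 = 50.7

Youth dependency ratio: 44.2
Old-age dependency ratio: 6.5
Total dependency ratio: 50.7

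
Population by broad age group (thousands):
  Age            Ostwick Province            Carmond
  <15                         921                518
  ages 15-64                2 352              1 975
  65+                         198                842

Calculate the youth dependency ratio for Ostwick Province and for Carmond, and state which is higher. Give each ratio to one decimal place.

Ostwick Province: 39.2
Carmond: 26.2
Higher: Ostwick Province

Ostwick Province: 921 / 2 352 × 100 = 39.2
Carmond: 518 / 1 975 × 100 = 26.2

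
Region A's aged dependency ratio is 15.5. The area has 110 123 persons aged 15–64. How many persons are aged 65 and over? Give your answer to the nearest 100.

Aged 65 and over: 17 100

Old-age dependency ratio = elderly / working-age × 100
15.5 = E / 110 123 × 100
⇒ 17 100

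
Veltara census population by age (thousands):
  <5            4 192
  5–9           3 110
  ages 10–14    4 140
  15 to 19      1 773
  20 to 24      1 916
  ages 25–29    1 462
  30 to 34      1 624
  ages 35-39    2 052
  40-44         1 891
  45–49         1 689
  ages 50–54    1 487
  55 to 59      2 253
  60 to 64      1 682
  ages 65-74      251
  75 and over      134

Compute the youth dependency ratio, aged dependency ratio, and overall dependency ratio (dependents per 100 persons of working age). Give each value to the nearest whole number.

0–14: 4 192 + 3 110 + 4 140 = 11 442
15–64: 1 773 + 1 916 + 1 462 + 1 624 + 2 052 + 1 891 + 1 689 + 1 487 + 2 253 + 1 682 = 17 829
65+: 251 + 134 = 385
Youth dependency ratio = 11 442 / 17 829 × 100 = 64
Old-age dependency ratio = 385 / 17 829 × 100 = 2
Total dependency ratio = (11 442 + 385) / 17 829 × 100 = 11 827 / 17 829 × 100 = 66

Youth dependency ratio: 64
Old-age dependency ratio: 2
Total dependency ratio: 66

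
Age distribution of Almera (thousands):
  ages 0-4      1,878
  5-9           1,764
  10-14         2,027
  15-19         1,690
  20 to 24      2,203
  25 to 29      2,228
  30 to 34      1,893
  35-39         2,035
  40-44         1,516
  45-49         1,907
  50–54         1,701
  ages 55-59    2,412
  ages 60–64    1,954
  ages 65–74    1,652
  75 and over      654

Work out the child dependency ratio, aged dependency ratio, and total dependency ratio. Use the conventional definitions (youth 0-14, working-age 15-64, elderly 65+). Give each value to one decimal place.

0–14: 1,878 + 1,764 + 2,027 = 5,669
15–64: 1,690 + 2,203 + 2,228 + 1,893 + 2,035 + 1,516 + 1,907 + 1,701 + 2,412 + 1,954 = 19,539
65+: 1,652 + 654 = 2,306
Youth dependency ratio = 5,669 / 19,539 × 100 = 29.0
Old-age dependency ratio = 2,306 / 19,539 × 100 = 11.8
Total dependency ratio = (5,669 + 2,306) / 19,539 × 100 = 7,975 / 19,539 × 100 = 40.8

Youth dependency ratio: 29.0
Old-age dependency ratio: 11.8
Total dependency ratio: 40.8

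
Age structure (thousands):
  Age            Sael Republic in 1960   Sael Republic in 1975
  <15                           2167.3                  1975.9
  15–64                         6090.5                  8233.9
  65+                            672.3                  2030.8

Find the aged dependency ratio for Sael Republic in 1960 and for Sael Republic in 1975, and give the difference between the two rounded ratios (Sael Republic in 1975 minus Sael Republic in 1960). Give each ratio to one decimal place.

Sael Republic in 1960: 11.0
Sael Republic in 1975: 24.7
Difference: +13.7

Sael Republic in 1960: 672.3 / 6090.5 × 100 = 11.0
Sael Republic in 1975: 2030.8 / 8233.9 × 100 = 24.7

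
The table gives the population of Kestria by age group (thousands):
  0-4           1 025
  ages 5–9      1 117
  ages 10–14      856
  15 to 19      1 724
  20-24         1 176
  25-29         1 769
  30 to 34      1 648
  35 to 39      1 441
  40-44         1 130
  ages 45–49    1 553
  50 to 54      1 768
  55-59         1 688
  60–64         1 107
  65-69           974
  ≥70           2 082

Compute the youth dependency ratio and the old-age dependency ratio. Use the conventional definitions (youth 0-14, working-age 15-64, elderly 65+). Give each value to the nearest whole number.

0–14: 1 025 + 1 117 + 856 = 2 998
15–64: 1 724 + 1 176 + 1 769 + 1 648 + 1 441 + 1 130 + 1 553 + 1 768 + 1 688 + 1 107 = 15 004
65+: 974 + 2 082 = 3 056
Youth dependency ratio = 2 998 / 15 004 × 100 = 20
Old-age dependency ratio = 3 056 / 15 004 × 100 = 20

Youth dependency ratio: 20
Old-age dependency ratio: 20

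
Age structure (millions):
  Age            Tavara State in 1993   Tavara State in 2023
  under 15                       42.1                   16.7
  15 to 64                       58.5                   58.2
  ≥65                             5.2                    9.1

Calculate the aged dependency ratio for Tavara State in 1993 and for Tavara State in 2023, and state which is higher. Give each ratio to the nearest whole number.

Tavara State in 1993: 5.2 / 58.5 × 100 = 9
Tavara State in 2023: 9.1 / 58.2 × 100 = 16

Tavara State in 1993: 9
Tavara State in 2023: 16
Higher: Tavara State in 2023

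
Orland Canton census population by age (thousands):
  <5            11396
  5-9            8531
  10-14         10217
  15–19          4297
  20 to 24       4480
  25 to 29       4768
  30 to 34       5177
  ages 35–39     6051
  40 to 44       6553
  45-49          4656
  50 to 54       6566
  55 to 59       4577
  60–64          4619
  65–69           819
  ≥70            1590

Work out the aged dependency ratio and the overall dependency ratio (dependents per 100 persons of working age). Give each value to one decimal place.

0–14: 11396 + 8531 + 10217 = 30144
15–64: 4297 + 4480 + 4768 + 5177 + 6051 + 6553 + 4656 + 6566 + 4577 + 4619 = 51744
65+: 819 + 1590 = 2409
Old-age dependency ratio = 2409 / 51744 × 100 = 4.7
Total dependency ratio = (30144 + 2409) / 51744 × 100 = 32553 / 51744 × 100 = 62.9

Old-age dependency ratio: 4.7
Total dependency ratio: 62.9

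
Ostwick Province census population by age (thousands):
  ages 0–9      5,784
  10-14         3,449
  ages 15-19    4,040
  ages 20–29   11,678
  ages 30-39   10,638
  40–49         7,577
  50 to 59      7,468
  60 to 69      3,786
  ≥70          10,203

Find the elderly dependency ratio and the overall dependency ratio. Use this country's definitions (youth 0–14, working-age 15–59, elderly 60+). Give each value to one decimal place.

0–14: 5,784 + 3,449 = 9,233
15–59: 4,040 + 11,678 + 10,638 + 7,577 + 7,468 = 41,401
60+: 3,786 + 10,203 = 13,989
Old-age dependency ratio = 13,989 / 41,401 × 100 = 33.8
Total dependency ratio = (9,233 + 13,989) / 41,401 × 100 = 23,222 / 41,401 × 100 = 56.1

Old-age dependency ratio: 33.8
Total dependency ratio: 56.1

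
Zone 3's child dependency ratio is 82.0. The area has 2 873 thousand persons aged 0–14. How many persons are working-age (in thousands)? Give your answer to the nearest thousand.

Youth dependency ratio = youth / working-age × 100
82.0 = 2 873 / W × 100
⇒ 3 504

Working-age: 3 504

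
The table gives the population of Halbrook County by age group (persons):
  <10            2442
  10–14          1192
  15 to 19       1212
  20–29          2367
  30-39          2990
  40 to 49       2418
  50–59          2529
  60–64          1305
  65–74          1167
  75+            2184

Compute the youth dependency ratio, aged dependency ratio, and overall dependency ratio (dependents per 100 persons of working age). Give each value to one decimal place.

0–14: 2442 + 1192 = 3634
15–64: 1212 + 2367 + 2990 + 2418 + 2529 + 1305 = 12821
65+: 1167 + 2184 = 3351
Youth dependency ratio = 3634 / 12821 × 100 = 28.3
Old-age dependency ratio = 3351 / 12821 × 100 = 26.1
Total dependency ratio = (3634 + 3351) / 12821 × 100 = 6985 / 12821 × 100 = 54.5

Youth dependency ratio: 28.3
Old-age dependency ratio: 26.1
Total dependency ratio: 54.5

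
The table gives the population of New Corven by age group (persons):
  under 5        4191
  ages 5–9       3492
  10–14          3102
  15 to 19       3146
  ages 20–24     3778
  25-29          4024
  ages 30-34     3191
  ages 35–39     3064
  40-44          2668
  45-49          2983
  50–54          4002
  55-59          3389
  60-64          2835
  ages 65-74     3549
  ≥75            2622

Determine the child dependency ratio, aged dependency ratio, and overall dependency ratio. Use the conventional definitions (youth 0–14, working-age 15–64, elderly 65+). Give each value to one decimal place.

0–14: 4191 + 3492 + 3102 = 10785
15–64: 3146 + 3778 + 4024 + 3191 + 3064 + 2668 + 2983 + 4002 + 3389 + 2835 = 33080
65+: 3549 + 2622 = 6171
Youth dependency ratio = 10785 / 33080 × 100 = 32.6
Old-age dependency ratio = 6171 / 33080 × 100 = 18.7
Total dependency ratio = (10785 + 6171) / 33080 × 100 = 16956 / 33080 × 100 = 51.3

Youth dependency ratio: 32.6
Old-age dependency ratio: 18.7
Total dependency ratio: 51.3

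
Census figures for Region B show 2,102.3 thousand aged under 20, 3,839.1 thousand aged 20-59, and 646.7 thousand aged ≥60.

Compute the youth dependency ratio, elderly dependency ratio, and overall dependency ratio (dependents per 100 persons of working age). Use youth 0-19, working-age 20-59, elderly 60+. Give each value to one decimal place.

Youth dependency ratio = 2,102.3 / 3,839.1 × 100 = 54.8
Old-age dependency ratio = 646.7 / 3,839.1 × 100 = 16.8
Total dependency ratio = (2,102.3 + 646.7) / 3,839.1 × 100 = 2,749.0 / 3,839.1 × 100 = 71.6

Youth dependency ratio: 54.8
Old-age dependency ratio: 16.8
Total dependency ratio: 71.6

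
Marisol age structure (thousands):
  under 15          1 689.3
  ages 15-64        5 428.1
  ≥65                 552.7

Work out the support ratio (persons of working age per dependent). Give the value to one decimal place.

Support ratio = 5 428.1 / (1 689.3 + 552.7) = 5 428.1 / 2 242.0 = 2.4

Support ratio: 2.4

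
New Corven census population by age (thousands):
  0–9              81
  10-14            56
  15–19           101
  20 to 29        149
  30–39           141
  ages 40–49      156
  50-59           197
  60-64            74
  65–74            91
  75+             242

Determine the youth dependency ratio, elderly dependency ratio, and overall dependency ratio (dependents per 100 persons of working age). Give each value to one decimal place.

0–14: 81 + 56 = 137
15–64: 101 + 149 + 141 + 156 + 197 + 74 = 818
65+: 91 + 242 = 333
Youth dependency ratio = 137 / 818 × 100 = 16.7
Old-age dependency ratio = 333 / 818 × 100 = 40.7
Total dependency ratio = (137 + 333) / 818 × 100 = 470 / 818 × 100 = 57.5

Youth dependency ratio: 16.7
Old-age dependency ratio: 40.7
Total dependency ratio: 57.5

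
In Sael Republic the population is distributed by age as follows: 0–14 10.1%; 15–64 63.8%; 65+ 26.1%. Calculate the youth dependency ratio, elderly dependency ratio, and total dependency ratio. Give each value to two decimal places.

Youth dependency ratio = 10.1 / 63.8 × 100 = 15.83
Old-age dependency ratio = 26.1 / 63.8 × 100 = 40.91
Total dependency ratio = (10.1 + 26.1) / 63.8 × 100 = 36.2 / 63.8 × 100 = 56.74

Youth dependency ratio: 15.83
Old-age dependency ratio: 40.91
Total dependency ratio: 56.74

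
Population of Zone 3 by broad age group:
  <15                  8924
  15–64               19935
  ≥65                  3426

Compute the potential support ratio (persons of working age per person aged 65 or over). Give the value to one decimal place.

Potential support ratio: 5.8

Potential support ratio = 19935 / 3426 = 5.8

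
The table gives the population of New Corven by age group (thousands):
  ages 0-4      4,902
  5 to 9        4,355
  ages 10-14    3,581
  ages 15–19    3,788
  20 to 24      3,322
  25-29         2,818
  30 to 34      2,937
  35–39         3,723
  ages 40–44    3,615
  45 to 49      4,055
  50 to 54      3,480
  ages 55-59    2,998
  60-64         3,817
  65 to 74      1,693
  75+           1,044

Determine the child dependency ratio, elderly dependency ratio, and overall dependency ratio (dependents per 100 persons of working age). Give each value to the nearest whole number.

0–14: 4,902 + 4,355 + 3,581 = 12,838
15–64: 3,788 + 3,322 + 2,818 + 2,937 + 3,723 + 3,615 + 4,055 + 3,480 + 2,998 + 3,817 = 34,553
65+: 1,693 + 1,044 = 2,737
Youth dependency ratio = 12,838 / 34,553 × 100 = 37
Old-age dependency ratio = 2,737 / 34,553 × 100 = 8
Total dependency ratio = (12,838 + 2,737) / 34,553 × 100 = 15,575 / 34,553 × 100 = 45

Youth dependency ratio: 37
Old-age dependency ratio: 8
Total dependency ratio: 45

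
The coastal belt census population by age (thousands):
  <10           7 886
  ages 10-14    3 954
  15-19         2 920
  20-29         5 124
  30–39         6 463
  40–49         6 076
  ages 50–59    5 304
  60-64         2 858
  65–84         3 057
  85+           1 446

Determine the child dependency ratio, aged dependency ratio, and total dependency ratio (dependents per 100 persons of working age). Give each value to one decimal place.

0–14: 7 886 + 3 954 = 11 840
15–64: 2 920 + 5 124 + 6 463 + 6 076 + 5 304 + 2 858 = 28 745
65+: 3 057 + 1 446 = 4 503
Youth dependency ratio = 11 840 / 28 745 × 100 = 41.2
Old-age dependency ratio = 4 503 / 28 745 × 100 = 15.7
Total dependency ratio = (11 840 + 4 503) / 28 745 × 100 = 16 343 / 28 745 × 100 = 56.9

Youth dependency ratio: 41.2
Old-age dependency ratio: 15.7
Total dependency ratio: 56.9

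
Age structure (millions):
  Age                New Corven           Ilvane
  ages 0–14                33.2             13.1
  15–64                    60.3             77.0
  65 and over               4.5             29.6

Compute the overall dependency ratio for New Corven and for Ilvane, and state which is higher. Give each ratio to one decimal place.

New Corven: 62.5
Ilvane: 55.5
Higher: New Corven

New Corven: (33.2 + 4.5) / 60.3 × 100 = 37.7 / 60.3 × 100 = 62.5
Ilvane: (13.1 + 29.6) / 77.0 × 100 = 42.7 / 77.0 × 100 = 55.5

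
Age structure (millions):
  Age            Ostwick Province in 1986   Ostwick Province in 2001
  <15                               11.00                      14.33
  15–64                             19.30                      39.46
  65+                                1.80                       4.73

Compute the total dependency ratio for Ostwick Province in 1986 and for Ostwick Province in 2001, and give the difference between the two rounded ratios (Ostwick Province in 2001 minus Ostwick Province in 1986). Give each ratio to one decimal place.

Ostwick Province in 1986: (11.00 + 1.80) / 19.30 × 100 = 12.80 / 19.30 × 100 = 66.3
Ostwick Province in 2001: (14.33 + 4.73) / 39.46 × 100 = 19.06 / 39.46 × 100 = 48.3

Ostwick Province in 1986: 66.3
Ostwick Province in 2001: 48.3
Difference: -18.0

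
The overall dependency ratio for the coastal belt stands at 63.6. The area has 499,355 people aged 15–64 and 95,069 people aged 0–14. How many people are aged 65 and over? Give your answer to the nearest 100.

Aged 65 and over: 222,500

Total dependency ratio = (youth + elderly) / working-age × 100
63.6 = (95,069 + E) / 499,355 × 100
⇒ 222,500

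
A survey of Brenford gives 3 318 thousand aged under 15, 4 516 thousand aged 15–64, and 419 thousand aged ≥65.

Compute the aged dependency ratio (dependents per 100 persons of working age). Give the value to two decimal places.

Old-age dependency ratio = 419 / 4 516 × 100 = 9.28

Old-age dependency ratio: 9.28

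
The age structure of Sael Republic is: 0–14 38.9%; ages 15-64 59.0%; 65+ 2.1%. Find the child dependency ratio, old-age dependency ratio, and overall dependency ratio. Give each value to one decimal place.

Youth dependency ratio = 38.9 / 59.0 × 100 = 65.9
Old-age dependency ratio = 2.1 / 59.0 × 100 = 3.6
Total dependency ratio = (38.9 + 2.1) / 59.0 × 100 = 41.0 / 59.0 × 100 = 69.5

Youth dependency ratio: 65.9
Old-age dependency ratio: 3.6
Total dependency ratio: 69.5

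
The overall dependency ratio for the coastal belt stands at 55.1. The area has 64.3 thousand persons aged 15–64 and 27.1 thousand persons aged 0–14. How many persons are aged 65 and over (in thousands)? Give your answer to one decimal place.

Aged 65 and over: 8.3

Total dependency ratio = (youth + elderly) / working-age × 100
55.1 = (27.1 + E) / 64.3 × 100
⇒ 8.3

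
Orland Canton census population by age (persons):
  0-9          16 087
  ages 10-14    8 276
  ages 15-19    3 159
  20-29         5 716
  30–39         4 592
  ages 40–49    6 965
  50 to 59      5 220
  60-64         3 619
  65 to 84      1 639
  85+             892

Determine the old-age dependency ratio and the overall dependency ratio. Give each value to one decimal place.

0–14: 16 087 + 8 276 = 24 363
15–64: 3 159 + 5 716 + 4 592 + 6 965 + 5 220 + 3 619 = 29 271
65+: 1 639 + 892 = 2 531
Old-age dependency ratio = 2 531 / 29 271 × 100 = 8.6
Total dependency ratio = (24 363 + 2 531) / 29 271 × 100 = 26 894 / 29 271 × 100 = 91.9

Old-age dependency ratio: 8.6
Total dependency ratio: 91.9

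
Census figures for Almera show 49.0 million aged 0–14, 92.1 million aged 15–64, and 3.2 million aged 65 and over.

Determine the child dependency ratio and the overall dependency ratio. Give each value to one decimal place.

Youth dependency ratio = 49.0 / 92.1 × 100 = 53.2
Total dependency ratio = (49.0 + 3.2) / 92.1 × 100 = 52.2 / 92.1 × 100 = 56.7

Youth dependency ratio: 53.2
Total dependency ratio: 56.7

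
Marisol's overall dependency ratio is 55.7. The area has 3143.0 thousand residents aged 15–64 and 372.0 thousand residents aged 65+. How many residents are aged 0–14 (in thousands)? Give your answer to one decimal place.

Total dependency ratio = (youth + elderly) / working-age × 100
55.7 = (Y + 372.0) / 3143.0 × 100
⇒ 1378.7

Aged 0–14: 1378.7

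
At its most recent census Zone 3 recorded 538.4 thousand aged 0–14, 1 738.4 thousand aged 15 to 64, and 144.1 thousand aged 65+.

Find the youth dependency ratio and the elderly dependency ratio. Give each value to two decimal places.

Youth dependency ratio = 538.4 / 1 738.4 × 100 = 30.97
Old-age dependency ratio = 144.1 / 1 738.4 × 100 = 8.29

Youth dependency ratio: 30.97
Old-age dependency ratio: 8.29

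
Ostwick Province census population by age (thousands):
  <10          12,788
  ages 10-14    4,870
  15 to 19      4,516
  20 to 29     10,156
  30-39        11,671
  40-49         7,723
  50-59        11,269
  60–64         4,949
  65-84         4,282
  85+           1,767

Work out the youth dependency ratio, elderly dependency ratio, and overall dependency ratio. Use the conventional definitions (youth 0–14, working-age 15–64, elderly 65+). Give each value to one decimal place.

0–14: 12,788 + 4,870 = 17,658
15–64: 4,516 + 10,156 + 11,671 + 7,723 + 11,269 + 4,949 = 50,284
65+: 4,282 + 1,767 = 6,049
Youth dependency ratio = 17,658 / 50,284 × 100 = 35.1
Old-age dependency ratio = 6,049 / 50,284 × 100 = 12.0
Total dependency ratio = (17,658 + 6,049) / 50,284 × 100 = 23,707 / 50,284 × 100 = 47.1

Youth dependency ratio: 35.1
Old-age dependency ratio: 12.0
Total dependency ratio: 47.1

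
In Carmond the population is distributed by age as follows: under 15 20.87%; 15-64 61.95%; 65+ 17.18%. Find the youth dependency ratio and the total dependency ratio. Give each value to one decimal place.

Youth dependency ratio: 33.7
Total dependency ratio: 61.4

Youth dependency ratio = 20.87 / 61.95 × 100 = 33.7
Total dependency ratio = (20.87 + 17.18) / 61.95 × 100 = 38.05 / 61.95 × 100 = 61.4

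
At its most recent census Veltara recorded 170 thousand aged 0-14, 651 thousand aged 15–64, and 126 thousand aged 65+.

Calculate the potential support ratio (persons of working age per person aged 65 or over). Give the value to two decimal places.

Potential support ratio = 651 / 126 = 5.17

Potential support ratio: 5.17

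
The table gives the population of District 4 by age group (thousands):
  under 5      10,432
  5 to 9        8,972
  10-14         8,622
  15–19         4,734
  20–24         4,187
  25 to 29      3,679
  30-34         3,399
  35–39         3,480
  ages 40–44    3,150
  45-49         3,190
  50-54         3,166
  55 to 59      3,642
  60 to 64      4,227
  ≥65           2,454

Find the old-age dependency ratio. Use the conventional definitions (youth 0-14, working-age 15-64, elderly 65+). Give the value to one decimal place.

0–14: 10,432 + 8,972 + 8,622 = 28,026
15–64: 4,734 + 4,187 + 3,679 + 3,399 + 3,480 + 3,150 + 3,190 + 3,166 + 3,642 + 4,227 = 36,854
65+: 2,454
Old-age dependency ratio = 2,454 / 36,854 × 100 = 6.7

Old-age dependency ratio: 6.7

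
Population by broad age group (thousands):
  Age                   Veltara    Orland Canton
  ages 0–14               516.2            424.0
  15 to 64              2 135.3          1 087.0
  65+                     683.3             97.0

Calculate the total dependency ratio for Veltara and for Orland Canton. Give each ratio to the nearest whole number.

Veltara: (516.2 + 683.3) / 2 135.3 × 100 = 1 199.5 / 2 135.3 × 100 = 56
Orland Canton: (424.0 + 97.0) / 1 087.0 × 100 = 521.0 / 1 087.0 × 100 = 48

Veltara: 56
Orland Canton: 48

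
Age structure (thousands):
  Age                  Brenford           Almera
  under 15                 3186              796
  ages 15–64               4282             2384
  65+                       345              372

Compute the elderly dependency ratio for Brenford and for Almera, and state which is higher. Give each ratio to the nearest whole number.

Brenford: 345 / 4282 × 100 = 8
Almera: 372 / 2384 × 100 = 16

Brenford: 8
Almera: 16
Higher: Almera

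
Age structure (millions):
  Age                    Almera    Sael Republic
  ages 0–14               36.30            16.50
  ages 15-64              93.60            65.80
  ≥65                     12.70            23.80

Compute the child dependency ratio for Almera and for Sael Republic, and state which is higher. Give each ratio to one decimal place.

Almera: 38.8
Sael Republic: 25.1
Higher: Almera

Almera: 36.30 / 93.60 × 100 = 38.8
Sael Republic: 16.50 / 65.80 × 100 = 25.1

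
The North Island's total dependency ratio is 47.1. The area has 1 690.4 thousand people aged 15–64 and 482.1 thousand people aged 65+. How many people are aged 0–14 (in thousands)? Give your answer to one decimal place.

Aged 0–14: 314.1

Total dependency ratio = (youth + elderly) / working-age × 100
47.1 = (Y + 482.1) / 1 690.4 × 100
⇒ 314.1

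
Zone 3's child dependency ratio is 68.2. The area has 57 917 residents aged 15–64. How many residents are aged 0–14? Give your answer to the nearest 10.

Youth dependency ratio = youth / working-age × 100
68.2 = Y / 57 917 × 100
⇒ 39 500

Aged 0–14: 39 500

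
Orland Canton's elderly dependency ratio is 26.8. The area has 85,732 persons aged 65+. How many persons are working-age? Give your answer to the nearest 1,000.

Working-age: 320,000

Old-age dependency ratio = elderly / working-age × 100
26.8 = 85,732 / W × 100
⇒ 320,000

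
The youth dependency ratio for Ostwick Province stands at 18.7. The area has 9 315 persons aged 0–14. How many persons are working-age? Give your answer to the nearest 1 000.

Youth dependency ratio = youth / working-age × 100
18.7 = 9 315 / W × 100
⇒ 50 000

Working-age: 50 000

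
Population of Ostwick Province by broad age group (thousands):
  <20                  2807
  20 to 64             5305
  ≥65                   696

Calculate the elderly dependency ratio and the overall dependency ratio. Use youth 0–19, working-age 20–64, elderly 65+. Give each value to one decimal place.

Old-age dependency ratio: 13.1
Total dependency ratio: 66.0

Old-age dependency ratio = 696 / 5305 × 100 = 13.1
Total dependency ratio = (2807 + 696) / 5305 × 100 = 3503 / 5305 × 100 = 66.0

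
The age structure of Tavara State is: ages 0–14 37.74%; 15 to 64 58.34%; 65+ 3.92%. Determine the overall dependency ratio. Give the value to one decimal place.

Total dependency ratio: 71.4

Total dependency ratio = (37.74 + 3.92) / 58.34 × 100 = 41.66 / 58.34 × 100 = 71.4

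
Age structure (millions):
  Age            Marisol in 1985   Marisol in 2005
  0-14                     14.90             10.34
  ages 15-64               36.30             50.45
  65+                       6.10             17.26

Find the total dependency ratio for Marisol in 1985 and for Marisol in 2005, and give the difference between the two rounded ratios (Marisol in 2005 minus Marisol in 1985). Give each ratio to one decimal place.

Marisol in 1985: 57.9
Marisol in 2005: 54.7
Difference: -3.2

Marisol in 1985: (14.90 + 6.10) / 36.30 × 100 = 21.00 / 36.30 × 100 = 57.9
Marisol in 2005: (10.34 + 17.26) / 50.45 × 100 = 27.60 / 50.45 × 100 = 54.7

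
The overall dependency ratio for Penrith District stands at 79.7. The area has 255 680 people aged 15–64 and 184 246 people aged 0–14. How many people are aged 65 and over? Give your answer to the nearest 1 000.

Aged 65 and over: 20 000

Total dependency ratio = (youth + elderly) / working-age × 100
79.7 = (184 246 + E) / 255 680 × 100
⇒ 20 000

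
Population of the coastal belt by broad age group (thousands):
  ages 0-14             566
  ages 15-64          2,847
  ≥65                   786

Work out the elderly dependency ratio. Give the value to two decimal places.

Old-age dependency ratio: 27.61

Old-age dependency ratio = 786 / 2,847 × 100 = 27.61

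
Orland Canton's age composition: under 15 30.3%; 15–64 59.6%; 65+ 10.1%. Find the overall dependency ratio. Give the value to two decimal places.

Total dependency ratio: 67.79

Total dependency ratio = (30.3 + 10.1) / 59.6 × 100 = 40.4 / 59.6 × 100 = 67.79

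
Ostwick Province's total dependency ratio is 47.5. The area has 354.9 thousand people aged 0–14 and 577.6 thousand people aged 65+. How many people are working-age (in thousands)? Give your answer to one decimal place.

Total dependency ratio = (youth + elderly) / working-age × 100
47.5 = (354.9 + 577.6) / W × 100
⇒ 1 963.2

Working-age: 1 963.2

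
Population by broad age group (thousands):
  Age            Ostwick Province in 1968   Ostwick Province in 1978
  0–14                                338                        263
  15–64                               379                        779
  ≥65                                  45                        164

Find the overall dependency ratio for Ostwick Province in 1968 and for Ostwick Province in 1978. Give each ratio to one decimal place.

Ostwick Province in 1968: (338 + 45) / 379 × 100 = 383 / 379 × 100 = 101.1
Ostwick Province in 1978: (263 + 164) / 779 × 100 = 427 / 779 × 100 = 54.8

Ostwick Province in 1968: 101.1
Ostwick Province in 1978: 54.8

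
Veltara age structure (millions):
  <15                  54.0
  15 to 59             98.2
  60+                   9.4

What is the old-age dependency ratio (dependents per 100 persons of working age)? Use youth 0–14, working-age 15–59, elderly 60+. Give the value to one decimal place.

Old-age dependency ratio: 9.6

Old-age dependency ratio = 9.4 / 98.2 × 100 = 9.6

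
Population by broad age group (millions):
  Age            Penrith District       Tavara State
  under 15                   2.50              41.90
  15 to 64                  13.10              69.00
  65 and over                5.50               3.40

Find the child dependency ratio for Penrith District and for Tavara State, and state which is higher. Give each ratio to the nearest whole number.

Penrith District: 19
Tavara State: 61
Higher: Tavara State

Penrith District: 2.50 / 13.10 × 100 = 19
Tavara State: 41.90 / 69.00 × 100 = 61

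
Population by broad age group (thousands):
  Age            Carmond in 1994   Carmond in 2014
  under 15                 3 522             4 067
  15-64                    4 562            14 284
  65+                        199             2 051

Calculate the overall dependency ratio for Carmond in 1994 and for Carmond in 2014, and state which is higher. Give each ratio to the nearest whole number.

Carmond in 1994: 82
Carmond in 2014: 43
Higher: Carmond in 1994

Carmond in 1994: (3 522 + 199) / 4 562 × 100 = 3 721 / 4 562 × 100 = 82
Carmond in 2014: (4 067 + 2 051) / 14 284 × 100 = 6 118 / 14 284 × 100 = 43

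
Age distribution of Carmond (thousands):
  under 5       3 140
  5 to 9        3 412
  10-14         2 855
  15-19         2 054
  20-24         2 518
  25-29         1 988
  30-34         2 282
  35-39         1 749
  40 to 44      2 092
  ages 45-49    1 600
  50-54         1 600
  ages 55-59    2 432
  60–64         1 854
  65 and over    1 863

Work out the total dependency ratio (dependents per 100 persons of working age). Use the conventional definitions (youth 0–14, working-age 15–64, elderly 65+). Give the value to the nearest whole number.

0–14: 3 140 + 3 412 + 2 855 = 9 407
15–64: 2 054 + 2 518 + 1 988 + 2 282 + 1 749 + 2 092 + 1 600 + 1 600 + 2 432 + 1 854 = 20 169
65+: 1 863
Total dependency ratio = (9 407 + 1 863) / 20 169 × 100 = 11 270 / 20 169 × 100 = 56

Total dependency ratio: 56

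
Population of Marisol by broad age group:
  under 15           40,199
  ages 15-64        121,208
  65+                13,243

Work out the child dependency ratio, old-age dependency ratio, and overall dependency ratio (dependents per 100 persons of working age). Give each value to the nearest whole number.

Youth dependency ratio: 33
Old-age dependency ratio: 11
Total dependency ratio: 44

Youth dependency ratio = 40,199 / 121,208 × 100 = 33
Old-age dependency ratio = 13,243 / 121,208 × 100 = 11
Total dependency ratio = (40,199 + 13,243) / 121,208 × 100 = 53,442 / 121,208 × 100 = 44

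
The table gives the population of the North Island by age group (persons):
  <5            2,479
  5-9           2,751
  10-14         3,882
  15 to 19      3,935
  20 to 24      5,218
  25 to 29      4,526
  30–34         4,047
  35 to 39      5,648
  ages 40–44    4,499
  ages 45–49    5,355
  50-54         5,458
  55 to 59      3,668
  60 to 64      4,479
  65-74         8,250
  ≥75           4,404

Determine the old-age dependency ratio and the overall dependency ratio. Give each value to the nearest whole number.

Old-age dependency ratio: 27
Total dependency ratio: 46

0–14: 2,479 + 2,751 + 3,882 = 9,112
15–64: 3,935 + 5,218 + 4,526 + 4,047 + 5,648 + 4,499 + 5,355 + 5,458 + 3,668 + 4,479 = 46,833
65+: 8,250 + 4,404 = 12,654
Old-age dependency ratio = 12,654 / 46,833 × 100 = 27
Total dependency ratio = (9,112 + 12,654) / 46,833 × 100 = 21,766 / 46,833 × 100 = 46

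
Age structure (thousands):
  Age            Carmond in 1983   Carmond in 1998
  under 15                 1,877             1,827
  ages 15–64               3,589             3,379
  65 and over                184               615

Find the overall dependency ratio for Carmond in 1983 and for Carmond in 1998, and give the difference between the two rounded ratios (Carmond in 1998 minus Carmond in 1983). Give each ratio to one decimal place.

Carmond in 1983: (1,877 + 184) / 3,589 × 100 = 2,061 / 3,589 × 100 = 57.4
Carmond in 1998: (1,827 + 615) / 3,379 × 100 = 2,442 / 3,379 × 100 = 72.3

Carmond in 1983: 57.4
Carmond in 1998: 72.3
Difference: +14.9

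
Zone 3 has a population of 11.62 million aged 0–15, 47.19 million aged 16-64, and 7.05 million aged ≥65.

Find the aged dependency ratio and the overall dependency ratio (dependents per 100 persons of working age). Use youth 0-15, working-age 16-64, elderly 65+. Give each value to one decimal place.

Old-age dependency ratio = 7.05 / 47.19 × 100 = 14.9
Total dependency ratio = (11.62 + 7.05) / 47.19 × 100 = 18.67 / 47.19 × 100 = 39.6

Old-age dependency ratio: 14.9
Total dependency ratio: 39.6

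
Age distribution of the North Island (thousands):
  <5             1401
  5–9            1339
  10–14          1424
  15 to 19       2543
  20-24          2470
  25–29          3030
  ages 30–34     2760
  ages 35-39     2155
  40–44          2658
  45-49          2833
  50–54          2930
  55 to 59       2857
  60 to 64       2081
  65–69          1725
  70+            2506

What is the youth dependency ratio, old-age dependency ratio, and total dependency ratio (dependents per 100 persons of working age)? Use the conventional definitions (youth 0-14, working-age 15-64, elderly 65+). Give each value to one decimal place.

Youth dependency ratio: 15.8
Old-age dependency ratio: 16.1
Total dependency ratio: 31.9

0–14: 1401 + 1339 + 1424 = 4164
15–64: 2543 + 2470 + 3030 + 2760 + 2155 + 2658 + 2833 + 2930 + 2857 + 2081 = 26317
65+: 1725 + 2506 = 4231
Youth dependency ratio = 4164 / 26317 × 100 = 15.8
Old-age dependency ratio = 4231 / 26317 × 100 = 16.1
Total dependency ratio = (4164 + 4231) / 26317 × 100 = 8395 / 26317 × 100 = 31.9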